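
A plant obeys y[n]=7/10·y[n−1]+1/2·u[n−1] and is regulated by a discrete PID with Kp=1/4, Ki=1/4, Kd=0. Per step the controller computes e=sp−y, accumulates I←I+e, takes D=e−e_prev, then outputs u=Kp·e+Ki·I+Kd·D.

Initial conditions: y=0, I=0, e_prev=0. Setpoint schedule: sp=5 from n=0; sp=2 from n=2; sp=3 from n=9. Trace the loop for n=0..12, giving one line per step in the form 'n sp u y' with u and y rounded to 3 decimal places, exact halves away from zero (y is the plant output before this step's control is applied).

(exact arithmetic carried between steps; '≈' marks a value shown rounded to 6 d.p. or computed from one; I and e_prev carry over from the previous line; the table rounds u and y to 3 d.p., halves away from zero)
n=0: y=0, sp=5, e=sp−y=5; I=5, D=e−e_prev=5; u=1/4·5+1/4·5+0·5=2.5; next y=7/10·0+1/2·2.5=1.25
n=1: y=1.25, sp=5, e=sp−y=3.75; I=8.75, D=e−e_prev=-1.25; u=1/4·3.75+1/4·8.75+0·(-1.25)=3.125; next y=7/10·1.25+1/2·3.125=2.4375
n=2: y=2.4375, sp=2, e=sp−y=-0.4375; I=8.3125, D=e−e_prev=-4.1875; u=1/4·(-0.4375)+1/4·8.3125+0·(-4.1875)=1.96875; next y=7/10·2.4375+1/2·1.96875=2.690625
n=3: y=2.690625, sp=2, e=sp−y=-0.690625; I=7.621875, D=e−e_prev=-0.253125; u=1/4·(-0.690625)+1/4·7.621875+0·(-0.253125)≈1.732813; next y=7/10·2.690625+1/2·1.732813≈2.749844
n=4: y≈2.749844, sp=2, e=sp−y≈-0.749844; I≈6.872031, D=e−e_prev≈-0.059219; u=1/4·(-0.749844)+1/4·6.872031+0·(-0.059219)≈1.530547; next y=7/10·2.749844+1/2·1.530547≈2.690164
n=5: y≈2.690164, sp=2, e=sp−y≈-0.690164; I≈6.181867, D=e−e_prev≈0.059680; u=1/4·(-0.690164)+1/4·6.181867+0·0.059680≈1.372926; next y=7/10·2.690164+1/2·1.372926≈2.569578
n=6: y≈2.569578, sp=2, e=sp−y≈-0.569578; I≈5.612289, D=e−e_prev≈0.120586; u=1/4·(-0.569578)+1/4·5.612289+0·0.120586≈1.260678; next y=7/10·2.569578+1/2·1.260678≈2.429043
n=7: y≈2.429043, sp=2, e=sp−y≈-0.429043; I≈5.183246, D=e−e_prev≈0.140534; u=1/4·(-0.429043)+1/4·5.183246+0·0.140534≈1.188551; next y=7/10·2.429043+1/2·1.188551≈2.294606
n=8: y≈2.294606, sp=2, e=sp−y≈-0.294606; I≈4.888640, D=e−e_prev≈0.134438; u=1/4·(-0.294606)+1/4·4.888640+0·0.134438≈1.148509; next y=7/10·2.294606+1/2·1.148509≈2.180478
n=9: y≈2.180478, sp=3, e=sp−y≈0.819522; I≈5.708162, D=e−e_prev≈1.114127; u=1/4·0.819522+1/4·5.708162+0·1.114127≈1.631921; next y=7/10·2.180478+1/2·1.631921≈2.342295
n=10: y≈2.342295, sp=3, e=sp−y≈0.657705; I≈6.365867, D=e−e_prev≈-0.161817; u=1/4·0.657705+1/4·6.365867+0·(-0.161817)≈1.755893; next y=7/10·2.342295+1/2·1.755893≈2.517553
n=11: y≈2.517553, sp=3, e=sp−y≈0.482447; I≈6.848314, D=e−e_prev≈-0.175258; u=1/4·0.482447+1/4·6.848314+0·(-0.175258)≈1.832690; next y=7/10·2.517553+1/2·1.832690≈2.678632
n=12: y≈2.678632, sp=3, e=sp−y≈0.321368; I≈7.169681, D=e−e_prev≈-0.161079; u=1/4·0.321368+1/4·7.169681+0·(-0.161079)≈1.872762; next y=7/10·2.678632+1/2·1.872762≈2.811424

0 5 2.500 0.000
1 5 3.125 1.250
2 2 1.969 2.438
3 2 1.733 2.691
4 2 1.531 2.750
5 2 1.373 2.690
6 2 1.261 2.570
7 2 1.189 2.429
8 2 1.149 2.295
9 3 1.632 2.180
10 3 1.756 2.342
11 3 1.833 2.518
12 3 1.873 2.679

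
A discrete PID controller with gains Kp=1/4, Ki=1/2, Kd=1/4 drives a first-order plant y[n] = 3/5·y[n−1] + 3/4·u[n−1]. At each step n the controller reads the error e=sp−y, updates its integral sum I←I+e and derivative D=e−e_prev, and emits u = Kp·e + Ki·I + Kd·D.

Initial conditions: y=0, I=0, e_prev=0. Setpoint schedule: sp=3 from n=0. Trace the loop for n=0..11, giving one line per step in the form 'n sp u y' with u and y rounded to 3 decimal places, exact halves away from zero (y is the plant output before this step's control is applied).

(exact arithmetic carried between steps; '≈' marks a value shown rounded to 6 d.p. or computed from one; I and e_prev carry over from the previous line; the table rounds u and y to 3 d.p., halves away from zero)
n=0: y=0, sp=3, e=sp−y=3; I=3, D=e−e_prev=3; u=1/4·3+1/2·3+1/4·3=3; next y=3/5·0+3/4·3=2.25
n=1: y=2.25, sp=3, e=sp−y=0.75; I=3.75, D=e−e_prev=-2.25; u=1/4·0.75+1/2·3.75+1/4·(-2.25)=1.5; next y=3/5·2.25+3/4·1.5=2.475
n=2: y=2.475, sp=3, e=sp−y=0.525; I=4.275, D=e−e_prev=-0.225; u=1/4·0.525+1/2·4.275+1/4·(-0.225)=2.2125; next y=3/5·2.475+3/4·2.2125=3.144375
n=3: y=3.144375, sp=3, e=sp−y=-0.144375; I=4.130625, D=e−e_prev=-0.669375; u=1/4·(-0.144375)+1/2·4.130625+1/4·(-0.669375)=1.861875; next y=3/5·3.144375+3/4·1.861875≈3.283031
n=4: y≈3.283031, sp=3, e=sp−y≈-0.283031; I≈3.847594, D=e−e_prev≈-0.138656; u=1/4·(-0.283031)+1/2·3.847594+1/4·(-0.138656)≈1.818375; next y=3/5·3.283031+3/4·1.818375≈3.3336
n=5: y=3.3336, sp=3, e=sp−y=-0.3336; I≈3.513994, D=e−e_prev≈-0.050569; u=1/4·(-0.3336)+1/2·3.513994+1/4·(-0.050569)≈1.660955; next y=3/5·3.3336+3/4·1.660955≈3.245876
n=6: y≈3.245876, sp=3, e=sp−y≈-0.245876; I≈3.268118, D=e−e_prev≈0.087724; u=1/4·(-0.245876)+1/2·3.268118+1/4·0.087724≈1.594521; next y=3/5·3.245876+3/4·1.594521≈3.143416
n=7: y≈3.143416, sp=3, e=sp−y≈-0.143416; I≈3.124701, D=e−e_prev≈0.102460; u=1/4·(-0.143416)+1/2·3.124701+1/4·0.102460≈1.552112; next y=3/5·3.143416+3/4·1.552112≈3.050133
n=8: y≈3.050133, sp=3, e=sp−y≈-0.050133; I≈3.074568, D=e−e_prev≈0.093283; u=1/4·(-0.050133)+1/2·3.074568+1/4·0.093283≈1.548071; next y=3/5·3.050133+3/4·1.548071≈2.991134
n=9: y≈2.991134, sp=3, e=sp−y≈0.008866; I≈3.083434, D=e−e_prev≈0.059000; u=1/4·0.008866+1/2·3.083434+1/4·0.059000≈1.558684; next y=3/5·2.991134+3/4·1.558684≈2.963693
n=10: y≈2.963693, sp=3, e=sp−y≈0.036307; I≈3.119741, D=e−e_prev≈0.027441; u=1/4·0.036307+1/2·3.119741+1/4·0.027441≈1.575808; next y=3/5·2.963693+3/4·1.575808≈2.960072
n=11: y≈2.960072, sp=3, e=sp−y≈0.039928; I≈3.159670, D=e−e_prev≈0.003621; u=1/4·0.039928+1/2·3.159670+1/4·0.003621≈1.590722; next y=3/5·2.960072+3/4·1.590722≈2.969085

0 3 3.000 0.000
1 3 1.500 2.250
2 3 2.213 2.475
3 3 1.862 3.144
4 3 1.818 3.283
5 3 1.661 3.334
6 3 1.595 3.246
7 3 1.552 3.143
8 3 1.548 3.050
9 3 1.559 2.991
10 3 1.576 2.964
11 3 1.591 2.960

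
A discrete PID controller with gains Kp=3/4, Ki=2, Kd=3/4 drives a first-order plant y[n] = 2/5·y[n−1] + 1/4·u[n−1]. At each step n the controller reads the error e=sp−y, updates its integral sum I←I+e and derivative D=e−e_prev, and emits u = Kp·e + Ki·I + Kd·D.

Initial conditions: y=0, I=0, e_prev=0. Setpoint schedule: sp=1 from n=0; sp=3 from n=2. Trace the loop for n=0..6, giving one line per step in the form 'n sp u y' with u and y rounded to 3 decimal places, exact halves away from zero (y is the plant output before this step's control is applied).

(exact arithmetic carried between steps; '≈' marks a value shown rounded to 6 d.p. or computed from one; I and e_prev carry over from the previous line; the table rounds u and y to 3 d.p., halves away from zero)
n=0: y=0, sp=1, e=sp−y=1; I=1, D=e−e_prev=1; u=3/4·1+2·1+3/4·1=3.5; next y=2/5·0+1/4·3.5=0.875
n=1: y=0.875, sp=1, e=sp−y=0.125; I=1.125, D=e−e_prev=-0.875; u=3/4·0.125+2·1.125+3/4·(-0.875)=1.6875; next y=2/5·0.875+1/4·1.6875=0.771875
n=2: y=0.771875, sp=3, e=sp−y=2.228125; I=3.353125, D=e−e_prev=2.103125; u=3/4·2.228125+2·3.353125+3/4·2.103125≈9.954688; next y=2/5·0.771875+1/4·9.954688≈2.797422
n=3: y≈2.797422, sp=3, e=sp−y≈0.202578; I≈3.555703, D=e−e_prev≈-2.025547; u=3/4·0.202578+2·3.555703+3/4·(-2.025547)≈5.744180; next y=2/5·2.797422+1/4·5.744180≈2.555014
n=4: y≈2.555014, sp=3, e=sp−y≈0.444986; I≈4.000689, D=e−e_prev≈0.242408; u=3/4·0.444986+2·4.000689+3/4·0.242408≈8.516925; next y=2/5·2.555014+1/4·8.516925≈3.151237
n=5: y≈3.151237, sp=3, e=sp−y≈-0.151237; I≈3.849453, D=e−e_prev≈-0.596223; u=3/4·(-0.151237)+2·3.849453+3/4·(-0.596223)≈7.138311; next y=2/5·3.151237+1/4·7.138311≈3.045072
n=6: y≈3.045072, sp=3, e=sp−y≈-0.045072; I≈3.804380, D=e−e_prev≈0.106164; u=3/4·(-0.045072)+2·3.804380+3/4·0.106164≈7.654580; next y=2/5·3.045072+1/4·7.654580≈3.131674

0 1 3.500 0.000
1 1 1.688 0.875
2 3 9.955 0.772
3 3 5.744 2.797
4 3 8.517 2.555
5 3 7.138 3.151
6 3 7.655 3.045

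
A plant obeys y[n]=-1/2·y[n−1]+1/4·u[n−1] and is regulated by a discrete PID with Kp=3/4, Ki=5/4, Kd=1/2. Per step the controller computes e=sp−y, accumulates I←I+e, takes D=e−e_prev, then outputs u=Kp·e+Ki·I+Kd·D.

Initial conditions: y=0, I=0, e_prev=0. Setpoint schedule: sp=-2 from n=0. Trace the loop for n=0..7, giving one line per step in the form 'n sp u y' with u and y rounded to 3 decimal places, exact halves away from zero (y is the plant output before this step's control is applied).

0 -2 -5.000 0.000
1 -2 -3.375 -1.250
2 -2 -7.516 -0.219
3 -2 -5.350 -1.770
4 -2 -9.705 -0.453
5 -2 -6.613 -2.200
6 -2 -11.353 -0.553
7 -2 -7.317 -2.562

(exact arithmetic carried between steps; '≈' marks a value shown rounded to 6 d.p. or computed from one; I and e_prev carry over from the previous line; the table rounds u and y to 3 d.p., halves away from zero)
n=0: y=0, sp=-2, e=sp−y=-2; I=-2, D=e−e_prev=-2; u=3/4·(-2)+5/4·(-2)+1/2·(-2)=-5; next y=-1/2·0+1/4·(-5)=-1.25
n=1: y=-1.25, sp=-2, e=sp−y=-0.75; I=-2.75, D=e−e_prev=1.25; u=3/4·(-0.75)+5/4·(-2.75)+1/2·1.25=-3.375; next y=-1/2·(-1.25)+1/4·(-3.375)=-0.21875
n=2: y=-0.21875, sp=-2, e=sp−y=-1.78125; I=-4.53125, D=e−e_prev=-1.03125; u=3/4·(-1.78125)+5/4·(-4.53125)+1/2·(-1.03125)=-7.515625; next y=-1/2·(-0.21875)+1/4·(-7.515625)≈-1.769531
n=3: y≈-1.769531, sp=-2, e=sp−y≈-0.230469; I≈-4.761719, D=e−e_prev≈1.550781; u=3/4·(-0.230469)+5/4·(-4.761719)+1/2·1.550781≈-5.349609; next y=-1/2·(-1.769531)+1/4·(-5.349609)≈-0.452637
n=4: y≈-0.452637, sp=-2, e=sp−y≈-1.547363; I≈-6.309082, D=e−e_prev≈-1.316895; u=3/4·(-1.547363)+5/4·(-6.309082)+1/2·(-1.316895)≈-9.705322; next y=-1/2·(-0.452637)+1/4·(-9.705322)≈-2.200012
n=5: y≈-2.200012, sp=-2, e=sp−y≈0.200012; I≈-6.109070, D=e−e_prev≈1.747375; u=3/4·0.200012+5/4·(-6.109070)+1/2·1.747375≈-6.612640; next y=-1/2·(-2.200012)+1/4·(-6.612640)≈-0.553154
n=6: y≈-0.553154, sp=-2, e=sp−y≈-1.446846; I≈-7.555916, D=e−e_prev≈-1.646858; u=3/4·(-1.446846)+5/4·(-7.555916)+1/2·(-1.646858)≈-11.353458; next y=-1/2·(-0.553154)+1/4·(-11.353458)≈-2.561788
n=7: y≈-2.561788, sp=-2, e=sp−y≈0.561788; I≈-6.994128, D=e−e_prev≈2.008634; u=3/4·0.561788+5/4·(-6.994128)+1/2·2.008634≈-7.317003; next y=-1/2·(-2.561788)+1/4·(-7.317003)≈-0.548357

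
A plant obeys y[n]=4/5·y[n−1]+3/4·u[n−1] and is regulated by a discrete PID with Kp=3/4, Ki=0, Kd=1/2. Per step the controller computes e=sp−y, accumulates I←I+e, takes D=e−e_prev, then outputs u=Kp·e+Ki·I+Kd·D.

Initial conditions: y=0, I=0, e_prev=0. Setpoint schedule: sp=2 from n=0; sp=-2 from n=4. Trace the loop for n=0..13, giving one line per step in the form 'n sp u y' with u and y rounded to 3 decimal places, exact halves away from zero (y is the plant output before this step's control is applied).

(exact arithmetic carried between steps; '≈' marks a value shown rounded to 6 d.p. or computed from one; I and e_prev carry over from the previous line; the table rounds u and y to 3 d.p., halves away from zero)
n=0: y=0, sp=2, e=sp−y=2; I=2, D=e−e_prev=2; u=3/4·2+0·2+1/2·2=2.5; next y=4/5·0+3/4·2.5=1.875
n=1: y=1.875, sp=2, e=sp−y=0.125; I=2.125, D=e−e_prev=-1.875; u=3/4·0.125+0·2.125+1/2·(-1.875)=-0.84375; next y=4/5·1.875+3/4·(-0.84375)≈0.867188
n=2: y≈0.867188, sp=2, e=sp−y≈1.132813; I≈3.257813, D=e−e_prev≈1.007813; u=3/4·1.132813+0·3.257813+1/2·1.007813≈1.353516; next y=4/5·0.867188+3/4·1.353516≈1.708887
n=3: y≈1.708887, sp=2, e=sp−y≈0.291113; I≈3.548926, D=e−e_prev≈-0.841699; u=3/4·0.291113+0·3.548926+1/2·(-0.841699)≈-0.202515; next y=4/5·1.708887+3/4·(-0.202515)≈1.215223
n=4: y≈1.215223, sp=-2, e=sp−y≈-3.215223; I≈0.333702, D=e−e_prev≈-3.506337; u=3/4·(-3.215223)+0·0.333702+1/2·(-3.506337)≈-4.164586; next y=4/5·1.215223+3/4·(-4.164586)≈-2.151261
n=5: y≈-2.151261, sp=-2, e=sp−y≈0.151261; I≈0.484963, D=e−e_prev≈3.366484; u=3/4·0.151261+0·0.484963+1/2·3.366484≈1.796688; next y=4/5·(-2.151261)+3/4·1.796688≈-0.373493
n=6: y≈-0.373493, sp=-2, e=sp−y≈-1.626507; I≈-1.141544, D=e−e_prev≈-1.777768; u=3/4·(-1.626507)+0·(-1.141544)+1/2·(-1.777768)≈-2.108764; next y=4/5·(-0.373493)+3/4·(-2.108764)≈-1.880367
n=7: y≈-1.880367, sp=-2, e=sp−y≈-0.119633; I≈-1.261177, D=e−e_prev≈1.506875; u=3/4·(-0.119633)+0·(-1.261177)+1/2·1.506875≈0.663713; next y=4/5·(-1.880367)+3/4·0.663713≈-1.006509
n=8: y≈-1.006509, sp=-2, e=sp−y≈-0.993491; I≈-2.254667, D=e−e_prev≈-0.873858; u=3/4·(-0.993491)+0·(-2.254667)+1/2·(-0.873858)≈-1.182047; next y=4/5·(-1.006509)+3/4·(-1.182047)≈-1.691743
n=9: y≈-1.691743, sp=-2, e=sp−y≈-0.308257; I≈-2.562924, D=e−e_prev≈0.685233; u=3/4·(-0.308257)+0·(-2.562924)+1/2·0.685233≈0.111424; next y=4/5·(-1.691743)+3/4·0.111424≈-1.269826
n=10: y≈-1.269826, sp=-2, e=sp−y≈-0.730174; I≈-3.293098, D=e−e_prev≈-0.421916; u=3/4·(-0.730174)+0·(-3.293098)+1/2·(-0.421916)≈-0.758588; next y=4/5·(-1.269826)+3/4·(-0.758588)≈-1.584802
n=11: y≈-1.584802, sp=-2, e=sp−y≈-0.415198; I≈-3.708296, D=e−e_prev≈0.314976; u=3/4·(-0.415198)+0·(-3.708296)+1/2·0.314976≈-0.153910; next y=4/5·(-1.584802)+3/4·(-0.153910)≈-1.383275
n=12: y≈-1.383275, sp=-2, e=sp−y≈-0.616725; I≈-4.325021, D=e−e_prev≈-0.201528; u=3/4·(-0.616725)+0·(-4.325021)+1/2·(-0.201528)≈-0.563308; next y=4/5·(-1.383275)+3/4·(-0.563308)≈-1.529101
n=13: y≈-1.529101, sp=-2, e=sp−y≈-0.470899; I≈-4.795920, D=e−e_prev≈0.145826; u=3/4·(-0.470899)+0·(-4.795920)+1/2·0.145826≈-0.280261; next y=4/5·(-1.529101)+3/4·(-0.280261)≈-1.433477

0 2 2.500 0.000
1 2 -0.844 1.875
2 2 1.354 0.867
3 2 -0.203 1.709
4 -2 -4.165 1.215
5 -2 1.797 -2.151
6 -2 -2.109 -0.373
7 -2 0.664 -1.880
8 -2 -1.182 -1.007
9 -2 0.111 -1.692
10 -2 -0.759 -1.270
11 -2 -0.154 -1.585
12 -2 -0.563 -1.383
13 -2 -0.280 -1.529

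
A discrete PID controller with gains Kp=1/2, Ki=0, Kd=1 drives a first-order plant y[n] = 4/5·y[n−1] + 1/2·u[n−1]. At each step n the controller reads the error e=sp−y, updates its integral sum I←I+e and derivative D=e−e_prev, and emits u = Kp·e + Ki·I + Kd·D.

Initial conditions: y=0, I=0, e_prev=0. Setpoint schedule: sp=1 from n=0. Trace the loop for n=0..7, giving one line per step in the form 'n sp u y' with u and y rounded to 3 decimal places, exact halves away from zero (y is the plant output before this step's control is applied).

(exact arithmetic carried between steps; '≈' marks a value shown rounded to 6 d.p. or computed from one; I and e_prev carry over from the previous line; the table rounds u and y to 3 d.p., halves away from zero)
n=0: y=0, sp=1, e=sp−y=1; I=1, D=e−e_prev=1; u=1/2·1+0·1+1·1=1.5; next y=4/5·0+1/2·1.5=0.75
n=1: y=0.75, sp=1, e=sp−y=0.25; I=1.25, D=e−e_prev=-0.75; u=1/2·0.25+0·1.25+1·(-0.75)=-0.625; next y=4/5·0.75+1/2·(-0.625)=0.2875
n=2: y=0.2875, sp=1, e=sp−y=0.7125; I=1.9625, D=e−e_prev=0.4625; u=1/2·0.7125+0·1.9625+1·0.4625=0.81875; next y=4/5·0.2875+1/2·0.81875=0.639375
n=3: y=0.639375, sp=1, e=sp−y=0.360625; I=2.323125, D=e−e_prev=-0.351875; u=1/2·0.360625+0·2.323125+1·(-0.351875)≈-0.171563; next y=4/5·0.639375+1/2·(-0.171563)≈0.425719
n=4: y≈0.425719, sp=1, e=sp−y≈0.574281; I≈2.897406, D=e−e_prev≈0.213656; u=1/2·0.574281+0·2.897406+1·0.213656≈0.500797; next y=4/5·0.425719+1/2·0.500797≈0.590973
n=5: y≈0.590973, sp=1, e=sp−y≈0.409027; I≈3.306433, D=e−e_prev≈-0.165255; u=1/2·0.409027+0·3.306433+1·(-0.165255)≈0.039259; next y=4/5·0.590973+1/2·0.039259≈0.492408
n=6: y≈0.492408, sp=1, e=sp−y≈0.507592; I≈3.814025, D=e−e_prev≈0.098565; u=1/2·0.507592+0·3.814025+1·0.098565≈0.352361; next y=4/5·0.492408+1/2·0.352361≈0.570107
n=7: y≈0.570107, sp=1, e=sp−y≈0.429893; I≈4.243918, D=e−e_prev≈-0.077699; u=1/2·0.429893+0·4.243918+1·(-0.077699)≈0.137247; next y=4/5·0.570107+1/2·0.137247≈0.524709

0 1 1.500 0.000
1 1 -0.625 0.750
2 1 0.819 0.288
3 1 -0.172 0.639
4 1 0.501 0.426
5 1 0.039 0.591
6 1 0.352 0.492
7 1 0.137 0.570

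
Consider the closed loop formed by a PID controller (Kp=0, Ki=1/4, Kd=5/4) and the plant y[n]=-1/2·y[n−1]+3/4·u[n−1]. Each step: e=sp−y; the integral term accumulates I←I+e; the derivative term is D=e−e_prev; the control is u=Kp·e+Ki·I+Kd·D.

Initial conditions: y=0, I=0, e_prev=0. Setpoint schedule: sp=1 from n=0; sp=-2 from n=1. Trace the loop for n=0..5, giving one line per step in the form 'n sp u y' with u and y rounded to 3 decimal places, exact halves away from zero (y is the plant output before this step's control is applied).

(exact arithmetic carried between steps; '≈' marks a value shown rounded to 6 d.p. or computed from one; I and e_prev carry over from the previous line; the table rounds u and y to 3 d.p., halves away from zero)
n=0: y=0, sp=1, e=sp−y=1; I=1, D=e−e_prev=1; u=0·1+1/4·1+5/4·1=1.5; next y=-1/2·0+3/4·1.5=1.125
n=1: y=1.125, sp=-2, e=sp−y=-3.125; I=-2.125, D=e−e_prev=-4.125; u=0·(-3.125)+1/4·(-2.125)+5/4·(-4.125)=-5.6875; next y=-1/2·1.125+3/4·(-5.6875)=-4.828125
n=2: y=-4.828125, sp=-2, e=sp−y=2.828125; I=0.703125, D=e−e_prev=5.953125; u=0·2.828125+1/4·0.703125+5/4·5.953125≈7.617188; next y=-1/2·(-4.828125)+3/4·7.617188≈8.126953
n=3: y≈8.126953, sp=-2, e=sp−y≈-10.126953; I≈-9.423828, D=e−e_prev≈-12.955078; u=0·(-10.126953)+1/4·(-9.423828)+5/4·(-12.955078)≈-18.549805; next y=-1/2·8.126953+3/4·(-18.549805)≈-17.975830
n=4: y≈-17.975830, sp=-2, e=sp−y≈15.975830; I≈6.552002, D=e−e_prev≈26.102783; u=0·15.975830+1/4·6.552002+5/4·26.102783≈34.266479; next y=-1/2·(-17.975830)+3/4·34.266479≈34.687775
n=5: y≈34.687775, sp=-2, e=sp−y≈-36.687775; I≈-30.135773, D=e−e_prev≈-52.663605; u=0·(-36.687775)+1/4·(-30.135773)+5/4·(-52.663605)≈-73.363449; next y=-1/2·34.687775+3/4·(-73.363449)≈-72.366474

0 1 1.500 0.000
1 -2 -5.688 1.125
2 -2 7.617 -4.828
3 -2 -18.550 8.127
4 -2 34.266 -17.976
5 -2 -73.363 34.688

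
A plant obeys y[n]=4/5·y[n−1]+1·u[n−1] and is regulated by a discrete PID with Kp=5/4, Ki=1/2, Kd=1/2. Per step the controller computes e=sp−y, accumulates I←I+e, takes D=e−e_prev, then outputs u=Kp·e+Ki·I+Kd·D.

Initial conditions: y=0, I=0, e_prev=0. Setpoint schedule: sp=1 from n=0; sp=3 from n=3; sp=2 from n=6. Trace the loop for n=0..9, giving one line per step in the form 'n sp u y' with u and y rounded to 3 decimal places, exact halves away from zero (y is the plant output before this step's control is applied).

0 1 2.250 0.000
1 1 -2.813 2.250
2 1 5.028 -1.013
3 3 -2.866 4.218
4 3 6.487 0.509
5 3 -8.488 6.894
6 2 12.708 -2.974
7 2 -19.170 10.329
8 2 31.098 -10.907
9 2 -47.945 22.373

(exact arithmetic carried between steps; '≈' marks a value shown rounded to 6 d.p. or computed from one; I and e_prev carry over from the previous line; the table rounds u and y to 3 d.p., halves away from zero)
n=0: y=0, sp=1, e=sp−y=1; I=1, D=e−e_prev=1; u=5/4·1+1/2·1+1/2·1=2.25; next y=4/5·0+1·2.25=2.25
n=1: y=2.25, sp=1, e=sp−y=-1.25; I=-0.25, D=e−e_prev=-2.25; u=5/4·(-1.25)+1/2·(-0.25)+1/2·(-2.25)=-2.8125; next y=4/5·2.25+1·(-2.8125)=-1.0125
n=2: y=-1.0125, sp=1, e=sp−y=2.0125; I=1.7625, D=e−e_prev=3.2625; u=5/4·2.0125+1/2·1.7625+1/2·3.2625=5.028125; next y=4/5·(-1.0125)+1·5.028125=4.218125
n=3: y=4.218125, sp=3, e=sp−y=-1.218125; I=0.544375, D=e−e_prev=-3.230625; u=5/4·(-1.218125)+1/2·0.544375+1/2·(-3.230625)≈-2.865781; next y=4/5·4.218125+1·(-2.865781)≈0.508719
n=4: y≈0.508719, sp=3, e=sp−y≈2.491281; I≈3.035656, D=e−e_prev≈3.709406; u=5/4·2.491281+1/2·3.035656+1/2·3.709406≈6.486633; next y=4/5·0.508719+1·6.486633≈6.893608
n=5: y≈6.893608, sp=3, e=sp−y≈-3.893608; I≈-0.857952, D=e−e_prev≈-6.384889; u=5/4·(-3.893608)+1/2·(-0.857952)+1/2·(-6.384889)≈-8.488430; next y=4/5·6.893608+1·(-8.488430)≈-2.973544
n=6: y≈-2.973544, sp=2, e=sp−y≈4.973544; I≈4.115592, D=e−e_prev≈8.867152; u=5/4·4.973544+1/2·4.115592+1/2·8.867152≈12.708302; next y=4/5·(-2.973544)+1·12.708302≈10.329467
n=7: y≈10.329467, sp=2, e=sp−y≈-8.329467; I≈-4.213874, D=e−e_prev≈-13.303011; u=5/4·(-8.329467)+1/2·(-4.213874)+1/2·(-13.303011)≈-19.170276; next y=4/5·10.329467+1·(-19.170276)≈-10.906702
n=8: y≈-10.906702, sp=2, e=sp−y≈12.906702; I≈8.692828, D=e−e_prev≈21.236169; u=5/4·12.906702+1/2·8.692828+1/2·21.236169≈31.097877; next y=4/5·(-10.906702)+1·31.097877≈22.372515
n=9: y≈22.372515, sp=2, e=sp−y≈-20.372515; I≈-11.679687, D=e−e_prev≈-33.279217; u=5/4·(-20.372515)+1/2·(-11.679687)+1/2·(-33.279217)≈-47.945095; next y=4/5·22.372515+1·(-47.945095)≈-30.047084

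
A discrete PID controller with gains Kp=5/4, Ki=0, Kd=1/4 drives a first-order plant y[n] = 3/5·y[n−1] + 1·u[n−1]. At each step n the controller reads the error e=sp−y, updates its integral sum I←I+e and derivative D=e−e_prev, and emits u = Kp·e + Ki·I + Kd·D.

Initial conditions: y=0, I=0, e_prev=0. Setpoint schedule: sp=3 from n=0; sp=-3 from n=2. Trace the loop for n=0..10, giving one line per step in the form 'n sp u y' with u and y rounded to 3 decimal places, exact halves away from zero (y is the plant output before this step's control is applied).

(exact arithmetic carried between steps; '≈' marks a value shown rounded to 6 d.p. or computed from one; I and e_prev carry over from the previous line; the table rounds u and y to 3 d.p., halves away from zero)
n=0: y=0, sp=3, e=sp−y=3; I=3, D=e−e_prev=3; u=5/4·3+0·3+1/4·3=4.5; next y=3/5·0+1·4.5=4.5
n=1: y=4.5, sp=3, e=sp−y=-1.5; I=1.5, D=e−e_prev=-4.5; u=5/4·(-1.5)+0·1.5+1/4·(-4.5)=-3; next y=3/5·4.5+1·(-3)=-0.3
n=2: y=-0.3, sp=-3, e=sp−y=-2.7; I=-1.2, D=e−e_prev=-1.2; u=5/4·(-2.7)+0·(-1.2)+1/4·(-1.2)=-3.675; next y=3/5·(-0.3)+1·(-3.675)=-3.855
n=3: y=-3.855, sp=-3, e=sp−y=0.855; I=-0.345, D=e−e_prev=3.555; u=5/4·0.855+0·(-0.345)+1/4·3.555=1.9575; next y=3/5·(-3.855)+1·1.9575=-0.3555
n=4: y=-0.3555, sp=-3, e=sp−y=-2.6445; I=-2.9895, D=e−e_prev=-3.4995; u=5/4·(-2.6445)+0·(-2.9895)+1/4·(-3.4995)=-4.1805; next y=3/5·(-0.3555)+1·(-4.1805)=-4.3938
n=5: y=-4.3938, sp=-3, e=sp−y=1.3938; I=-1.5957, D=e−e_prev=4.0383; u=5/4·1.3938+0·(-1.5957)+1/4·4.0383=2.751825; next y=3/5·(-4.3938)+1·2.751825=0.115545
n=6: y=0.115545, sp=-3, e=sp−y=-3.115545; I=-4.711245, D=e−e_prev=-4.509345; u=5/4·(-3.115545)+0·(-4.711245)+1/4·(-4.509345)≈-5.021768; next y=3/5·0.115545+1·(-5.021768)≈-4.952441
n=7: y≈-4.952441, sp=-3, e=sp−y≈1.952441; I≈-2.758805, D=e−e_prev≈5.067986; u=5/4·1.952441+0·(-2.758805)+1/4·5.067986≈3.707547; next y=3/5·(-4.952441)+1·3.707547≈0.736083
n=8: y≈0.736083, sp=-3, e=sp−y≈-3.736083; I≈-6.494887, D=e−e_prev≈-5.688523; u=5/4·(-3.736083)+0·(-6.494887)+1/4·(-5.688523)≈-6.092234; next y=3/5·0.736083+1·(-6.092234)≈-5.650585
n=9: y≈-5.650585, sp=-3, e=sp−y≈2.650585; I≈-3.844303, D=e−e_prev≈6.386667; u=5/4·2.650585+0·(-3.844303)+1/4·6.386667≈4.909898; next y=3/5·(-5.650585)+1·4.909898≈1.519547
n=10: y≈1.519547, sp=-3, e=sp−y≈-4.519547; I≈-8.363849, D=e−e_prev≈-7.170131; u=5/4·(-4.519547)+0·(-8.363849)+1/4·(-7.170131)≈-7.441966; next y=3/5·1.519547+1·(-7.441966)≈-6.530238

0 3 4.500 0.000
1 3 -3.000 4.500
2 -3 -3.675 -0.300
3 -3 1.958 -3.855
4 -3 -4.181 -0.356
5 -3 2.752 -4.394
6 -3 -5.022 0.116
7 -3 3.708 -4.952
8 -3 -6.092 0.736
9 -3 4.910 -5.651
10 -3 -7.442 1.520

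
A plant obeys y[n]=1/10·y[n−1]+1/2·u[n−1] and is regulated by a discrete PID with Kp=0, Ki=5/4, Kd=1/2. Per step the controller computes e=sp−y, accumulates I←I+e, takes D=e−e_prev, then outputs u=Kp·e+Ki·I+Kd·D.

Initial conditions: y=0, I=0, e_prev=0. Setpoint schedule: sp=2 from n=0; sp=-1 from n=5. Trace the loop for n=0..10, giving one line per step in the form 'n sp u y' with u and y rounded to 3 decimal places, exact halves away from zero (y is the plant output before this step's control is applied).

(exact arithmetic carried between steps; '≈' marks a value shown rounded to 6 d.p. or computed from one; I and e_prev carry over from the previous line; the table rounds u and y to 3 d.p., halves away from zero)
n=0: y=0, sp=2, e=sp−y=2; I=2, D=e−e_prev=2; u=0·2+5/4·2+1/2·2=3.5; next y=1/10·0+1/2·3.5=1.75
n=1: y=1.75, sp=2, e=sp−y=0.25; I=2.25, D=e−e_prev=-1.75; u=0·0.25+5/4·2.25+1/2·(-1.75)=1.9375; next y=1/10·1.75+1/2·1.9375=1.14375
n=2: y=1.14375, sp=2, e=sp−y=0.85625; I=3.10625, D=e−e_prev=0.60625; u=0·0.85625+5/4·3.10625+1/2·0.60625≈4.185938; next y=1/10·1.14375+1/2·4.185938≈2.207344
n=3: y≈2.207344, sp=2, e=sp−y≈-0.207344; I≈2.898906, D=e−e_prev≈-1.063594; u=0·(-0.207344)+5/4·2.898906+1/2·(-1.063594)≈3.091836; next y=1/10·2.207344+1/2·3.091836≈1.766652
n=4: y≈1.766652, sp=2, e=sp−y≈0.233348; I≈3.132254, D=e−e_prev≈0.440691; u=0·0.233348+5/4·3.132254+1/2·0.440691≈4.135663; next y=1/10·1.766652+1/2·4.135663≈2.244497
n=5: y≈2.244497, sp=-1, e=sp−y≈-3.244497; I≈-0.112243, D=e−e_prev≈-3.477844; u=0·(-3.244497)+5/4·(-0.112243)+1/2·(-3.477844)≈-1.879226; next y=1/10·2.244497+1/2·(-1.879226)≈-0.715163
n=6: y≈-0.715163, sp=-1, e=sp−y≈-0.284837; I≈-0.397080, D=e−e_prev≈2.959660; u=0·(-0.284837)+5/4·(-0.397080)+1/2·2.959660≈0.983480; next y=1/10·(-0.715163)+1/2·0.983480≈0.420224
n=7: y≈0.420224, sp=-1, e=sp−y≈-1.420224; I≈-1.817304, D=e−e_prev≈-1.135387; u=0·(-1.420224)+5/4·(-1.817304)+1/2·(-1.135387)≈-2.839323; next y=1/10·0.420224+1/2·(-2.839323)≈-1.377639
n=8: y≈-1.377639, sp=-1, e=sp−y≈0.377639; I≈-1.439664, D=e−e_prev≈1.797863; u=0·0.377639+5/4·(-1.439664)+1/2·1.797863≈-0.900649; next y=1/10·(-1.377639)+1/2·(-0.900649)≈-0.588088
n=9: y≈-0.588088, sp=-1, e=sp−y≈-0.411912; I≈-1.851576, D=e−e_prev≈-0.789551; u=0·(-0.411912)+5/4·(-1.851576)+1/2·(-0.789551)≈-2.709245; next y=1/10·(-0.588088)+1/2·(-2.709245)≈-1.413432
n=10: y≈-1.413432, sp=-1, e=sp−y≈0.413432; I≈-1.438144, D=e−e_prev≈0.825343; u=0·0.413432+5/4·(-1.438144)+1/2·0.825343≈-1.385009; next y=1/10·(-1.413432)+1/2·(-1.385009)≈-0.833848

0 2 3.500 0.000
1 2 1.938 1.750
2 2 4.186 1.144
3 2 3.092 2.207
4 2 4.136 1.767
5 -1 -1.879 2.244
6 -1 0.983 -0.715
7 -1 -2.839 0.420
8 -1 -0.901 -1.378
9 -1 -2.709 -0.588
10 -1 -1.385 -1.413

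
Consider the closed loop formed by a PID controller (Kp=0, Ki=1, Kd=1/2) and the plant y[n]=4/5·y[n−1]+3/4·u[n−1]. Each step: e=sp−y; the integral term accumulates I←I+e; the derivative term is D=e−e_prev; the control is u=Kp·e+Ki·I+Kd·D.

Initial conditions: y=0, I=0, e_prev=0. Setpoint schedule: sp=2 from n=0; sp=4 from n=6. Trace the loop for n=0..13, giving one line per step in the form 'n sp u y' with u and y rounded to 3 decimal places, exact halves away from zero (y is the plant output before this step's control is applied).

0 2 3.000 0.000
1 2 0.625 2.250
2 2 1.472 2.269
3 2 0.237 2.919
4 2 0.252 2.513
5 2 0.006 2.200
6 4 3.303 1.764
7 4 1.134 3.889
8 4 2.198 3.962
9 4 0.989 4.818
10 4 0.932 4.596
11 4 0.555 4.376
12 4 0.758 3.917
13 4 0.934 3.702

(exact arithmetic carried between steps; '≈' marks a value shown rounded to 6 d.p. or computed from one; I and e_prev carry over from the previous line; the table rounds u and y to 3 d.p., halves away from zero)
n=0: y=0, sp=2, e=sp−y=2; I=2, D=e−e_prev=2; u=0·2+1·2+1/2·2=3; next y=4/5·0+3/4·3=2.25
n=1: y=2.25, sp=2, e=sp−y=-0.25; I=1.75, D=e−e_prev=-2.25; u=0·(-0.25)+1·1.75+1/2·(-2.25)=0.625; next y=4/5·2.25+3/4·0.625=2.26875
n=2: y=2.26875, sp=2, e=sp−y=-0.26875; I=1.48125, D=e−e_prev=-0.01875; u=0·(-0.26875)+1·1.48125+1/2·(-0.01875)=1.471875; next y=4/5·2.26875+3/4·1.471875≈2.918906
n=3: y≈2.918906, sp=2, e=sp−y≈-0.918906; I≈0.562344, D=e−e_prev≈-0.650156; u=0·(-0.918906)+1·0.562344+1/2·(-0.650156)≈0.237266; next y=4/5·2.918906+3/4·0.237266≈2.513074
n=4: y≈2.513074, sp=2, e=sp−y≈-0.513074; I≈0.049270, D=e−e_prev≈0.405832; u=0·(-0.513074)+1·0.049270+1/2·0.405832≈0.252186; next y=4/5·2.513074+3/4·0.252186≈2.199599
n=5: y≈2.199599, sp=2, e=sp−y≈-0.199599; I≈-0.150329, D=e−e_prev≈0.313476; u=0·(-0.199599)+1·(-0.150329)+1/2·0.313476≈0.006409; next y=4/5·2.199599+3/4·0.006409≈1.764485
n=6: y≈1.764485, sp=4, e=sp−y≈2.235515; I≈2.085186, D=e−e_prev≈2.435113; u=0·2.235515+1·2.085186+1/2·2.435113≈3.302742; next y=4/5·1.764485+3/4·3.302742≈3.888645
n=7: y≈3.888645, sp=4, e=sp−y≈0.111355; I≈2.196541, D=e−e_prev≈-2.124159; u=0·0.111355+1·2.196541+1/2·(-2.124159)≈1.134461; next y=4/5·3.888645+3/4·1.134461≈3.961762
n=8: y≈3.961762, sp=4, e=sp−y≈0.038238; I≈2.234779, D=e−e_prev≈-0.073117; u=0·0.038238+1·2.234779+1/2·(-0.073117)≈2.198221; next y=4/5·3.961762+3/4·2.198221≈4.818075
n=9: y≈4.818075, sp=4, e=sp−y≈-0.818075; I≈1.416704, D=e−e_prev≈-0.856313; u=0·(-0.818075)+1·1.416704+1/2·(-0.856313)≈0.988548; next y=4/5·4.818075+3/4·0.988548≈4.595871
n=10: y≈4.595871, sp=4, e=sp−y≈-0.595871; I≈0.820834, D=e−e_prev≈0.222204; u=0·(-0.595871)+1·0.820834+1/2·0.222204≈0.931936; next y=4/5·4.595871+3/4·0.931936≈4.375648
n=11: y≈4.375648, sp=4, e=sp−y≈-0.375648; I≈0.445185, D=e−e_prev≈0.220222; u=0·(-0.375648)+1·0.445185+1/2·0.220222≈0.555297; next y=4/5·4.375648+3/4·0.555297≈3.916991
n=12: y≈3.916991, sp=4, e=sp−y≈0.083009; I≈0.528194, D=e−e_prev≈0.458657; u=0·0.083009+1·0.528194+1/2·0.458657≈0.757523; next y=4/5·3.916991+3/4·0.757523≈3.701735
n=13: y≈3.701735, sp=4, e=sp−y≈0.298265; I≈0.826459, D=e−e_prev≈0.215256; u=0·0.298265+1·0.826459+1/2·0.215256≈0.934087; next y=4/5·3.701735+3/4·0.934087≈3.661954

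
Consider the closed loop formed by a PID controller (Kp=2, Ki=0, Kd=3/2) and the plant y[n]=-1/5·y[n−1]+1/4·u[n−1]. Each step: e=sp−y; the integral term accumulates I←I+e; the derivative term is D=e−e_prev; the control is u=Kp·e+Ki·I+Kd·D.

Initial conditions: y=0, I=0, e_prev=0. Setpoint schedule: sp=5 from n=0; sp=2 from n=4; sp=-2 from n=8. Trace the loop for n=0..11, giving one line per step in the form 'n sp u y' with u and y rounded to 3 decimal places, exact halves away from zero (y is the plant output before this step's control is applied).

(exact arithmetic carried between steps; '≈' marks a value shown rounded to 6 d.p. or computed from one; I and e_prev carry over from the previous line; the table rounds u and y to 3 d.p., halves away from zero)
n=0: y=0, sp=5, e=sp−y=5; I=5, D=e−e_prev=5; u=2·5+0·5+3/2·5=17.5; next y=-1/5·0+1/4·17.5=4.375
n=1: y=4.375, sp=5, e=sp−y=0.625; I=5.625, D=e−e_prev=-4.375; u=2·0.625+0·5.625+3/2·(-4.375)=-5.3125; next y=-1/5·4.375+1/4·(-5.3125)=-2.203125
n=2: y=-2.203125, sp=5, e=sp−y=7.203125; I=12.828125, D=e−e_prev=6.578125; u=2·7.203125+0·12.828125+3/2·6.578125≈24.273438; next y=-1/5·(-2.203125)+1/4·24.273438≈6.508984
n=3: y≈6.508984, sp=5, e=sp−y≈-1.508984; I≈11.319141, D=e−e_prev≈-8.712109; u=2·(-1.508984)+0·11.319141+3/2·(-8.712109)≈-16.086133; next y=-1/5·6.508984+1/4·(-16.086133)≈-5.323330
n=4: y≈-5.323330, sp=2, e=sp−y≈7.323330; I≈18.642471, D=e−e_prev≈8.832314; u=2·7.323330+0·18.642471+3/2·8.832314≈27.895132; next y=-1/5·(-5.323330)+1/4·27.895132≈8.038449
n=5: y≈8.038449, sp=2, e=sp−y≈-6.038449; I≈12.604022, D=e−e_prev≈-13.361779; u=2·(-6.038449)+0·12.604022+3/2·(-13.361779)≈-32.119567; next y=-1/5·8.038449+1/4·(-32.119567)≈-9.637581
n=6: y≈-9.637581, sp=2, e=sp−y≈11.637581; I≈24.241603, D=e−e_prev≈17.676030; u=2·11.637581+0·24.241603+3/2·17.676030≈49.789208; next y=-1/5·(-9.637581)+1/4·49.789208≈14.374818
n=7: y≈14.374818, sp=2, e=sp−y≈-12.374818; I≈11.866785, D=e−e_prev≈-24.012400; u=2·(-12.374818)+0·11.866785+3/2·(-24.012400)≈-60.768237; next y=-1/5·14.374818+1/4·(-60.768237)≈-18.067023
n=8: y≈-18.067023, sp=-2, e=sp−y≈16.067023; I≈27.933808, D=e−e_prev≈28.441841; u=2·16.067023+0·27.933808+3/2·28.441841≈74.796807; next y=-1/5·(-18.067023)+1/4·74.796807≈22.312606
n=9: y≈22.312606, sp=-2, e=sp−y≈-24.312606; I≈3.621201, D=e−e_prev≈-40.379629; u=2·(-24.312606)+0·3.621201+3/2·(-40.379629)≈-109.194657; next y=-1/5·22.312606+1/4·(-109.194657)≈-31.761185
n=10: y≈-31.761185, sp=-2, e=sp−y≈29.761185; I≈33.382387, D=e−e_prev≈54.073792; u=2·29.761185+0·33.382387+3/2·54.073792≈140.633059; next y=-1/5·(-31.761185)+1/4·140.633059≈41.510502
n=11: y≈41.510502, sp=-2, e=sp−y≈-43.510502; I≈-10.128115, D=e−e_prev≈-73.271687; u=2·(-43.510502)+0·(-10.128115)+3/2·(-73.271687)≈-196.928534; next y=-1/5·41.510502+1/4·(-196.928534)≈-57.534234

0 5 17.500 0.000
1 5 -5.313 4.375
2 5 24.273 -2.203
3 5 -16.086 6.509
4 2 27.895 -5.323
5 2 -32.120 8.038
6 2 49.789 -9.638
7 2 -60.768 14.375
8 -2 74.797 -18.067
9 -2 -109.195 22.313
10 -2 140.633 -31.761
11 -2 -196.929 41.511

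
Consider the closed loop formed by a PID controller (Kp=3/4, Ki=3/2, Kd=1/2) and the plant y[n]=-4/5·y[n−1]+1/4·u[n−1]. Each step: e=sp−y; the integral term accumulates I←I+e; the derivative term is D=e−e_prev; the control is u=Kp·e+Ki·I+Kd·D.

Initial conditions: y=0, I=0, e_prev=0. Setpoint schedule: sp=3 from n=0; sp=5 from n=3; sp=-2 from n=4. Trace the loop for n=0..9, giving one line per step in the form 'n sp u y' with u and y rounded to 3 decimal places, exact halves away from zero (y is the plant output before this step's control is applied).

0 3 8.250 0.000
1 3 5.578 2.063
2 3 14.390 -0.255
3 5 12.457 3.802
4 -2 6.288 0.073
5 -2 0.851 1.514
6 -2 3.209 -0.998
7 -2 -6.698 1.601
8 -2 1.730 -2.955
9 -2 -14.933 2.797

(exact arithmetic carried between steps; '≈' marks a value shown rounded to 6 d.p. or computed from one; I and e_prev carry over from the previous line; the table rounds u and y to 3 d.p., halves away from zero)
n=0: y=0, sp=3, e=sp−y=3; I=3, D=e−e_prev=3; u=3/4·3+3/2·3+1/2·3=8.25; next y=-4/5·0+1/4·8.25=2.0625
n=1: y=2.0625, sp=3, e=sp−y=0.9375; I=3.9375, D=e−e_prev=-2.0625; u=3/4·0.9375+3/2·3.9375+1/2·(-2.0625)=5.578125; next y=-4/5·2.0625+1/4·5.578125≈-0.255469
n=2: y≈-0.255469, sp=3, e=sp−y≈3.255469; I≈7.192969, D=e−e_prev≈2.317969; u=3/4·3.255469+3/2·7.192969+1/2·2.317969≈14.390039; next y=-4/5·(-0.255469)+1/4·14.390039≈3.801885
n=3: y≈3.801885, sp=5, e=sp−y≈1.198115; I≈8.391084, D=e−e_prev≈-2.057354; u=3/4·1.198115+3/2·8.391084+1/2·(-2.057354)≈12.456536; next y=-4/5·3.801885+1/4·12.456536≈0.072626
n=4: y≈0.072626, sp=-2, e=sp−y≈-2.072626; I≈6.318458, D=e−e_prev≈-3.270741; u=3/4·(-2.072626)+3/2·6.318458+1/2·(-3.270741)≈6.287847; next y=-4/5·0.072626+1/4·6.287847≈1.513861
n=5: y≈1.513861, sp=-2, e=sp−y≈-3.513861; I≈2.804597, D=e−e_prev≈-1.441235; u=3/4·(-3.513861)+3/2·2.804597+1/2·(-1.441235)≈0.850883; next y=-4/5·1.513861+1/4·0.850883≈-0.998368
n=6: y≈-0.998368, sp=-2, e=sp−y≈-1.001632; I≈1.802965, D=e−e_prev≈2.512229; u=3/4·(-1.001632)+3/2·1.802965+1/2·2.512229≈3.209338; next y=-4/5·(-0.998368)+1/4·3.209338≈1.601029
n=7: y≈1.601029, sp=-2, e=sp−y≈-3.601029; I≈-1.798064, D=e−e_prev≈-2.599397; u=3/4·(-3.601029)+3/2·(-1.798064)+1/2·(-2.599397)≈-6.697566; next y=-4/5·1.601029+1/4·(-6.697566)≈-2.955214
n=8: y≈-2.955214, sp=-2, e=sp−y≈0.955214; I≈-0.842849, D=e−e_prev≈4.556243; u=3/4·0.955214+3/2·(-0.842849)+1/2·4.556243≈1.730258; next y=-4/5·(-2.955214)+1/4·1.730258≈2.796736
n=9: y≈2.796736, sp=-2, e=sp−y≈-4.796736; I≈-5.639585, D=e−e_prev≈-5.751951; u=3/4·(-4.796736)+3/2·(-5.639585)+1/2·(-5.751951)≈-14.932906; next y=-4/5·2.796736+1/4·(-14.932906)≈-5.970615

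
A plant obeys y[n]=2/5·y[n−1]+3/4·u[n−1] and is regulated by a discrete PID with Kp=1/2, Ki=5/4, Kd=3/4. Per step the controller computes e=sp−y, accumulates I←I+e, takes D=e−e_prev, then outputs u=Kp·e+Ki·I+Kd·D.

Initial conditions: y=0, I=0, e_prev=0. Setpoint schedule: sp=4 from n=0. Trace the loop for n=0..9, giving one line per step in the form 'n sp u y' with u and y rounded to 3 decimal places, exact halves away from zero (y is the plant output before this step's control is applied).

(exact arithmetic carried between steps; '≈' marks a value shown rounded to 6 d.p. or computed from one; I and e_prev carry over from the previous line; the table rounds u and y to 3 d.p., halves away from zero)
n=0: y=0, sp=4, e=sp−y=4; I=4, D=e−e_prev=4; u=1/2·4+5/4·4+3/4·4=10; next y=2/5·0+3/4·10=7.5
n=1: y=7.5, sp=4, e=sp−y=-3.5; I=0.5, D=e−e_prev=-7.5; u=1/2·(-3.5)+5/4·0.5+3/4·(-7.5)=-6.75; next y=2/5·7.5+3/4·(-6.75)=-2.0625
n=2: y=-2.0625, sp=4, e=sp−y=6.0625; I=6.5625, D=e−e_prev=9.5625; u=1/2·6.0625+5/4·6.5625+3/4·9.5625=18.40625; next y=2/5·(-2.0625)+3/4·18.40625≈12.979688
n=3: y≈12.979688, sp=4, e=sp−y≈-8.979688; I≈-2.417188, D=e−e_prev≈-15.042188; u=1/2·(-8.979688)+5/4·(-2.417188)+3/4·(-15.042188)≈-18.792969; next y=2/5·12.979688+3/4·(-18.792969)≈-8.902852
n=4: y≈-8.902852, sp=4, e=sp−y≈12.902852; I≈10.485664, D=e−e_prev≈21.882539; u=1/2·12.902852+5/4·10.485664+3/4·21.882539≈35.970410; next y=2/5·(-8.902852)+3/4·35.970410≈23.416667
n=5: y≈23.416667, sp=4, e=sp−y≈-19.416667; I≈-8.931003, D=e−e_prev≈-32.319519; u=1/2·(-19.416667)+5/4·(-8.931003)+3/4·(-32.319519)≈-45.111726; next y=2/5·23.416667+3/4·(-45.111726)≈-24.467128
n=6: y≈-24.467128, sp=4, e=sp−y≈28.467128; I≈19.536125, D=e−e_prev≈47.883795; u=1/2·28.467128+5/4·19.536125+3/4·47.883795≈74.566566; next y=2/5·(-24.467128)+3/4·74.566566≈46.138073
n=7: y≈46.138073, sp=4, e=sp−y≈-42.138073; I≈-22.601949, D=e−e_prev≈-70.605201; u=1/2·(-42.138073)+5/4·(-22.601949)+3/4·(-70.605201)≈-102.275373; next y=2/5·46.138073+3/4·(-102.275373)≈-58.251301
n=8: y≈-58.251301, sp=4, e=sp−y≈62.251301; I≈39.649352, D=e−e_prev≈104.389374; u=1/2·62.251301+5/4·39.649352+3/4·104.389374≈158.979371; next y=2/5·(-58.251301)+3/4·158.979371≈95.934008
n=9: y≈95.934008, sp=4, e=sp−y≈-91.934008; I≈-52.284656, D=e−e_prev≈-154.185308; u=1/2·(-91.934008)+5/4·(-52.284656)+3/4·(-154.185308)≈-226.961805; next y=2/5·95.934008+3/4·(-226.961805)≈-131.847751

0 4 10.000 0.000
1 4 -6.750 7.500
2 4 18.406 -2.063
3 4 -18.793 12.980
4 4 35.970 -8.903
5 4 -45.112 23.417
6 4 74.567 -24.467
7 4 -102.275 46.138
8 4 158.979 -58.251
9 4 -226.962 95.934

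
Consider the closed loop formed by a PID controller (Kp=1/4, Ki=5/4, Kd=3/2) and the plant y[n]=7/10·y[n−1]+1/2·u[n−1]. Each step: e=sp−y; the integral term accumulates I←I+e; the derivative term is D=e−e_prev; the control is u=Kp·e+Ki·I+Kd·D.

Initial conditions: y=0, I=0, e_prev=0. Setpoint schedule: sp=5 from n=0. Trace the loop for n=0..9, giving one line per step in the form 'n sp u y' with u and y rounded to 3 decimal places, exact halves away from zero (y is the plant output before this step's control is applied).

(exact arithmetic carried between steps; '≈' marks a value shown rounded to 6 d.p. or computed from one; I and e_prev carry over from the previous line; the table rounds u and y to 3 d.p., halves away from zero)
n=0: y=0, sp=5, e=sp−y=5; I=5, D=e−e_prev=5; u=1/4·5+5/4·5+3/2·5=15; next y=7/10·0+1/2·15=7.5
n=1: y=7.5, sp=5, e=sp−y=-2.5; I=2.5, D=e−e_prev=-7.5; u=1/4·(-2.5)+5/4·2.5+3/2·(-7.5)=-8.75; next y=7/10·7.5+1/2·(-8.75)=0.875
n=2: y=0.875, sp=5, e=sp−y=4.125; I=6.625, D=e−e_prev=6.625; u=1/4·4.125+5/4·6.625+3/2·6.625=19.25; next y=7/10·0.875+1/2·19.25=10.2375
n=3: y=10.2375, sp=5, e=sp−y=-5.2375; I=1.3875, D=e−e_prev=-9.3625; u=1/4·(-5.2375)+5/4·1.3875+3/2·(-9.3625)=-13.61875; next y=7/10·10.2375+1/2·(-13.61875)=0.356875
n=4: y=0.356875, sp=5, e=sp−y=4.643125; I=6.030625, D=e−e_prev=9.880625; u=1/4·4.643125+5/4·6.030625+3/2·9.880625=23.52; next y=7/10·0.356875+1/2·23.52≈12.009813
n=5: y≈12.009813, sp=5, e=sp−y≈-7.009813; I≈-0.979188, D=e−e_prev≈-11.652938; u=1/4·(-7.009813)+5/4·(-0.979188)+3/2·(-11.652938)≈-20.455844; next y=7/10·12.009813+1/2·(-20.455844)≈-1.821053
n=6: y≈-1.821053, sp=5, e=sp−y≈6.821053; I≈5.841866, D=e−e_prev≈13.830866; u=1/4·6.821053+5/4·5.841866+3/2·13.830866≈29.753894; next y=7/10·(-1.821053)+1/2·29.753894≈13.602210
n=7: y≈13.602210, sp=5, e=sp−y≈-8.602210; I≈-2.760344, D=e−e_prev≈-15.423263; u=1/4·(-8.602210)+5/4·(-2.760344)+3/2·(-15.423263)≈-28.735877; next y=7/10·13.602210+1/2·(-28.735877)≈-4.846392
n=8: y≈-4.846392, sp=5, e=sp−y≈9.846392; I≈7.086048, D=e−e_prev≈18.448601; u=1/4·9.846392+5/4·7.086048+3/2·18.448601≈38.992059; next y=7/10·(-4.846392)+1/2·38.992059≈16.103555
n=9: y≈16.103555, sp=5, e=sp−y≈-11.103555; I≈-4.017508, D=e−e_prev≈-20.949947; u=1/4·(-11.103555)+5/4·(-4.017508)+3/2·(-20.949947)≈-39.222694; next y=7/10·16.103555+1/2·(-39.222694)≈-8.338858

0 5 15.000 0.000
1 5 -8.750 7.500
2 5 19.250 0.875
3 5 -13.619 10.238
4 5 23.520 0.357
5 5 -20.456 12.010
6 5 29.754 -1.821
7 5 -28.736 13.602
8 5 38.992 -4.846
9 5 -39.223 16.104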